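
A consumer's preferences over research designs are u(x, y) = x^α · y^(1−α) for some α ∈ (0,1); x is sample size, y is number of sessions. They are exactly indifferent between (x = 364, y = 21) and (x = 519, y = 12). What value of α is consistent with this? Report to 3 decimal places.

The Cobb–Douglas utilities coincide, so 364^α·21^(1−α) = 519^α·12^(1−α).
Taking logs: α·ln 364 + (1−α)·ln 21 = α·ln 519 + (1−α)·ln 12, i.e. α·-0.354750 = (1−α)·-0.559616.
With A = -0.354750 and B = -0.559616: α·A = (1−α)·B, so α = B/(A+B) = -0.559616/-0.914366 ≈ 0.612.

α ≈ 0.612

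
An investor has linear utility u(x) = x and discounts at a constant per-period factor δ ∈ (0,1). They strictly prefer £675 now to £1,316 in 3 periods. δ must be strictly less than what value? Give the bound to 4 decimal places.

δ < 0.8005

Comparing present values: 675 > δ^3·1316.
So δ^3 < 675/1316 = 0.51292; taking the cube root of both positive sides preserves the inequality.
δ < 0.51292^(1/3) = 0.8005.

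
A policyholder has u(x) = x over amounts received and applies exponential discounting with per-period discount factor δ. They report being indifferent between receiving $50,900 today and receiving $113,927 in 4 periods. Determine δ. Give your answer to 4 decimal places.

Equating discounted utilities: u(50900) = δ^4·u(113927) ⇒ δ^4 = u(50900)/u(113927).
With u(x) = x: δ^4 = 50900/113927 = 0.44678.
Hence δ = (0.44678)^(1/4) = 0.817566.

δ ≈ 0.8176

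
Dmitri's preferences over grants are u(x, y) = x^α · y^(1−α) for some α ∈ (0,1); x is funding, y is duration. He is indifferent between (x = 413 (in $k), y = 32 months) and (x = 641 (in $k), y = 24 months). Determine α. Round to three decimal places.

The Cobb–Douglas utilities coincide, so 413^α·32^(1−α) = 641^α·24^(1−α).
Rearrange to (413/641)^α = (24/32)^(1−α) and take logs: α·-0.439582 = (1−α)·-0.287682.
Thus α·(-0.727264) = -0.287682, so α = -0.287682/-0.727264 ≈ 0.396.

α ≈ 0.396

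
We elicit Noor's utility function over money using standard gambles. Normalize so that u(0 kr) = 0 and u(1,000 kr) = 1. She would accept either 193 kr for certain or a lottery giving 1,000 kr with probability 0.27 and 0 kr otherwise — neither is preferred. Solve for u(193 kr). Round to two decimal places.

0.27

u(193 kr) equals the lottery's expected utility: 0.27·1 + 0.73·0 = 0.27.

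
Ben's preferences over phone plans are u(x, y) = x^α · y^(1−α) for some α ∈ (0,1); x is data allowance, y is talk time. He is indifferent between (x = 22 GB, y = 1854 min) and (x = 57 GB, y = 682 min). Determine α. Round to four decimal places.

α ≈ 0.5123

The Cobb–Douglas utilities coincide, so 22^α·1854^(1−α) = 57^α·682^(1−α).
Taking logs: α·ln 22 + (1−α)·ln 1854 = α·ln 57 + (1−α)·ln 682, i.e. α·-0.9520088 = (1−α)·-1.0000711.
Thus α·(-1.9520799) = -1.0000711, so α = -1.0000711/-1.9520799 ≈ 0.5123.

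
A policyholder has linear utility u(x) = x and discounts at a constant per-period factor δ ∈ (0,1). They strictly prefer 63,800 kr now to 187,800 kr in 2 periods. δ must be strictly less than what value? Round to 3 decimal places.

δ < 0.583

The preference means 63800 > δ^2·187800.
So δ^2 < 63800/187800 = 0.33972; taking the square root of both positive sides preserves the inequality.
δ < (63800/187800)^(1/2) ≈ 0.583.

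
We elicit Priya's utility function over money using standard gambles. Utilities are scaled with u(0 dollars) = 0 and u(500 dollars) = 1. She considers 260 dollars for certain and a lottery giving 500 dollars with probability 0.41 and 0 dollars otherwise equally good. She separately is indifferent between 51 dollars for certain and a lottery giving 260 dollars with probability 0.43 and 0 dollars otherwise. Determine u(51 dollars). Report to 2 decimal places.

First, u(260 dollars) = 0.41·u(500 dollars) + 0.59·u(0 dollars) = 0.41.
The second indifference gives u(51 dollars) = 0.43·u(260 dollars) + 0.57·u(0 dollars) = 0.43·0.41 + 0.57·0.00 = 0.1763.

0.18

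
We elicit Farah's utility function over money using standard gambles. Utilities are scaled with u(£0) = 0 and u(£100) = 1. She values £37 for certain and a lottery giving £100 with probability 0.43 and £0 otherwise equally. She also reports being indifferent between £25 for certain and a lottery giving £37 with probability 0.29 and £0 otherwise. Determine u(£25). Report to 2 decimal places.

0.12

The first gamble pins u(£37): it must equal 0.43·1 + 0.57·0 = 0.43.
Then u(£25) = 0.29·u(£37) + 0.71·u(£0) = 0.29·0.43 + 0.71·0.00 = 0.1247.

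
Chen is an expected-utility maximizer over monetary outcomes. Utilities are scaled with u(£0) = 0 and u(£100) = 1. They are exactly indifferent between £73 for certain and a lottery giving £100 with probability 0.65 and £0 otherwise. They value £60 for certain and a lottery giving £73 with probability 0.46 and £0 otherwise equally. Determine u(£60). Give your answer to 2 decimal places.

0.30

From the first indifference, u(£73) = 0.65·u(£100) + 0.35·u(£0) = 0.65·1 + 0.35·0 = 0.65.
The second indifference gives u(£60) = 0.46·u(£73) + 0.54·u(£0) = 0.46·0.65 + 0.54·0.00 = 0.2990.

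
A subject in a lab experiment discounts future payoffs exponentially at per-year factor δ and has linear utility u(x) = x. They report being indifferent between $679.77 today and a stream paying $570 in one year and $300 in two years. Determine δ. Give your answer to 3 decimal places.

δ ≈ 0.830

Present value of the stream is 570·δ + 300·δ². Indifference gives 570δ + 300δ² = 679.77.
Rearranged: 300δ² + 570δ − 679.77 = 0.
By the quadratic formula (taking the positive root), δ = (−570 + √1140624.00) / 600 ≈ 0.830.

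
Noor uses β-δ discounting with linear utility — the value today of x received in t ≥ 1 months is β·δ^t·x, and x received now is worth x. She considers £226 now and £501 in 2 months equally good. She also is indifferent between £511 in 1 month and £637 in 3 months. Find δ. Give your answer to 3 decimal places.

δ ≈ 0.896

From the later pair, β·δ^1·511 = β·δ^3·637; dividing through, δ^2 = 511/637 = 0.80220, so δ = 0.89565.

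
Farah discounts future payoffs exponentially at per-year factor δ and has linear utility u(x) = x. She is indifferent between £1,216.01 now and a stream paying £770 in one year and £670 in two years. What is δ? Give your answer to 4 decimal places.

δ ≈ 0.8900

Equating present values: 1216.01 = 770δ + 670δ².
That is, 670δ² + 770δ − 1216.01 = 0, a quadratic in δ.
δ = (−770 + √(770² + 4·670·1216.01)) / (2·670) = (−770 + √3851806.80) / 1340 ≈ 0.8900.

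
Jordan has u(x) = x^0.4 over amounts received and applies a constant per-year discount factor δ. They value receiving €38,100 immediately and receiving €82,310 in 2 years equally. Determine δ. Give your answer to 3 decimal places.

δ ≈ 0.857

Indifference means u(38100) = δ^2 · u(82310), so δ^2 = u(38100)/u(82310).
Since u(x) = x^0.4, δ^2 = (38100/82310)^0.4 = 0.46288^0.4 = 0.73483.
Hence δ = (0.73483)^(1/2) = 0.85722.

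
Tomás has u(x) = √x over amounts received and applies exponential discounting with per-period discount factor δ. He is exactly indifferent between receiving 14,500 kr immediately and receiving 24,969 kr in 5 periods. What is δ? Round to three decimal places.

Indifference means u(14500) = δ^5 · u(24969), so δ^5 = u(14500)/u(24969).
Since u(x) = √x, δ^5 = √(14500/24969) = 0.76205.
Taking the 5th root: δ = 0.76205^(1/5) ≈ 0.947.

δ ≈ 0.947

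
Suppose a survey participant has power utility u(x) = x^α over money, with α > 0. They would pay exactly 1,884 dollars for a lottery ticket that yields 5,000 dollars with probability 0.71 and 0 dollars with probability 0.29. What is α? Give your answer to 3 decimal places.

α ≈ 0.351

EU(lottery) = 0.71·5000^α + 0.29·0 = 0.71·5000^α.
Setting u(1884) equal to that: 1884^α = 0.71·5000^α ⇒ (1884/5000)^α = 0.71.
Taking logs: α·ln(1884/5000) = ln(0.71), so α = -0.342490 / -0.976041 ≈ 0.351.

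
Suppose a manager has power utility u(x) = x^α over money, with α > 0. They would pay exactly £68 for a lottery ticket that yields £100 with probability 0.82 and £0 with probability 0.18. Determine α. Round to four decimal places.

The lottery's expected utility is 0.82·u(100) + 0.18·u(0) = 0.82·100^α (since u(0) = 0 for α > 0).
Setting u(68) equal to that: 68^α = 0.82·100^α ⇒ (68/100)^α = 0.82.
Take logs: α = ln 0.82 / ln(68/100) ≈ 0.514572.

α ≈ 0.5146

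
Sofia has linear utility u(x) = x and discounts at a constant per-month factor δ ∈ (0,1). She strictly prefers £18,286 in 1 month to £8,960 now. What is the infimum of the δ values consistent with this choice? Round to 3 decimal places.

The preference means 8960 < δ·18286.
So δ > 8960/18286 = 0.48999.

δ > 0.490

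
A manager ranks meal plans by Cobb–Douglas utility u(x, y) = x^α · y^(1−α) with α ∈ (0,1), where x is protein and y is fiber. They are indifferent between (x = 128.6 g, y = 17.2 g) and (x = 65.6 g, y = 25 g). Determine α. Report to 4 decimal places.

Set the two utilities equal: 128.6^α·17.2^(1−α) = 65.6^α·25^(1−α).
Taking logs: α·ln 128.6 + (1−α)·ln 17.2 = α·ln 65.6 + (1−α)·ln 25, i.e. α·0.6731311 = (1−α)·0.3739664.
Thus α·(1.0470975) = 0.3739664, so α = 0.3739664/1.0470975 ≈ 0.3571.

α ≈ 0.3571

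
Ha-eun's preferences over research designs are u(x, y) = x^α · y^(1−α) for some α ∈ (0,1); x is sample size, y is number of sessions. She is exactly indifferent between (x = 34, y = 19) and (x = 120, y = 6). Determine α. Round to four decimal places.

The Cobb–Douglas utilities coincide, so 34^α·19^(1−α) = 120^α·6^(1−α).
Rearrange to (34/120)^α = (6/19)^(1−α) and take logs: α·-1.2611312 = (1−α)·-1.1526795.
With A = -1.2611312 and B = -1.1526795: α·A = (1−α)·B, so α = B/(A+B) = -1.1526795/-2.4138107 ≈ 0.4775.

α ≈ 0.4775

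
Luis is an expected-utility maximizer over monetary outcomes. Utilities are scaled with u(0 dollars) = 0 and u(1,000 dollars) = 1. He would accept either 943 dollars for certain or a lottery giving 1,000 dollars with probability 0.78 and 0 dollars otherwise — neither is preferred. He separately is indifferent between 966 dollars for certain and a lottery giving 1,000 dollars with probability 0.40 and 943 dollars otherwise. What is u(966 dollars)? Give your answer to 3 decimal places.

0.868

From the first indifference, u(943 dollars) = 0.78·u(1,000 dollars) + 0.22·u(0 dollars) = 0.78·1 + 0.22·0 = 0.78.
The second indifference gives u(966 dollars) = 0.40·u(1,000 dollars) + 0.60·u(943 dollars) = 0.40·1.00 + 0.60·0.78 = 0.8680.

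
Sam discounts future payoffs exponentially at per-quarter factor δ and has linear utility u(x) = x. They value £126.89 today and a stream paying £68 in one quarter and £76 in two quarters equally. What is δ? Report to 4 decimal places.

Present value of the stream is 68·δ + 76·δ². Indifference gives 68δ + 76δ² = 126.89.
Rearranged: 76δ² + 68δ − 126.89 = 0.
By the quadratic formula (taking the positive root), δ = (−68 + √43198.56) / 152 ≈ 0.9200.

δ ≈ 0.9200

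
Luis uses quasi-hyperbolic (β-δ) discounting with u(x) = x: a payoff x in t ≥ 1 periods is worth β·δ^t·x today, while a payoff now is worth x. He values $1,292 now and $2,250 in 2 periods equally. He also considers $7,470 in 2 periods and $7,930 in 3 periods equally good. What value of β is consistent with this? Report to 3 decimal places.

β ≈ 0.647

Both payoffs in the second observation are in the future, so β drops out: δ^2·7470 = δ^3·7930 ⇒ δ = 7470/7930 = 0.94199.
The first indifference: 1292 = β·δ^2·2250, so β = 1292/(δ^2·2250) = 1292/(0.88735·2250) ≈ 0.647.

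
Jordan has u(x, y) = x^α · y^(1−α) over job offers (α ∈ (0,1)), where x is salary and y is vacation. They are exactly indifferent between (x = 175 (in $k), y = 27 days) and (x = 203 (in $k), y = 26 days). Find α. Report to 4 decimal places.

α ≈ 0.2027

Set the two utilities equal: 175^α·27^(1−α) = 203^α·26^(1−α).
Rearrange to (175/203)^α = (26/27)^(1−α) and take logs: α·-0.1484200 = (1−α)·-0.0377403.
So α/(1−α) = (-0.0377403)/(-0.1484200) = 0.2542804, and α = 0.2542804/1.2542804 ≈ 0.2027.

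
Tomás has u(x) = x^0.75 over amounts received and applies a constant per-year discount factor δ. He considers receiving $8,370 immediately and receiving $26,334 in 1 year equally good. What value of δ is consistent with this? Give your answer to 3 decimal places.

δ ≈ 0.423

The payoff in 1 year is discounted by δ, so u(8370) = δ·u(26334) and δ = u(8370)/u(26334).
With u(x) = x^0.75: δ = 8370^0.75/26334^0.75 = (8370/26334)^0.75 = 0.42331.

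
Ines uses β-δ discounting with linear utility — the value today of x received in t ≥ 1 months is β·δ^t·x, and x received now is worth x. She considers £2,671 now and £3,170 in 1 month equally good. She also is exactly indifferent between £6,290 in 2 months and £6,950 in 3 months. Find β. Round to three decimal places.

Both payoffs in the second observation are in the future, so β drops out: δ^2·6290 = δ^3·6950 ⇒ δ = 6290/6950 = 0.90504.
Substituting δ into 2671 = β·δ·3170: β = 2671/(2868.964) ≈ 0.931.

β ≈ 0.931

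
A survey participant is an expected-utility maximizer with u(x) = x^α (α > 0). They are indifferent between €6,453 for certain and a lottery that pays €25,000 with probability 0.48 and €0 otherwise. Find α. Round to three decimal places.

α ≈ 0.542

The lottery's expected utility is 0.48·u(25000) + 0.52·u(0) = 0.48·25000^α (since u(0) = 0 for α > 0).
Indifference: 6453^α = 0.48·25000^α, so (6453/25000)^α = 0.48.
α = ln(0.48) / ln(6453/25000) = -0.733969/-1.354331 ≈ 0.542.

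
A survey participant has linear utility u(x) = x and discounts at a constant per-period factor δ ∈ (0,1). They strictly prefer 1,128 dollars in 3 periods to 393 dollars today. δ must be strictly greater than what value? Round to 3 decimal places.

δ > 0.704

Comparing present values: 393 < δ^3·1128.
Dividing by 1128: δ^3 > 0.34840. Both sides are positive, so the cube root keeps the direction.
δ > (393/1128)^(1/3) ≈ 0.704.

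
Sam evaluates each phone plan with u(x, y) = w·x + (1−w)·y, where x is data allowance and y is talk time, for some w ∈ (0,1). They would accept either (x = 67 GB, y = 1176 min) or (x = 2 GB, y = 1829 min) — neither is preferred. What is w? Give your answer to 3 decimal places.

w = 0.909

Indifference: w·67 + (1−w)·1176 = w·2 + (1−w)·1829.
Rearranging, 65·w − 653·(1−w) = 0.
Hence w = 653/(65+653) = 653/718 = 0.909.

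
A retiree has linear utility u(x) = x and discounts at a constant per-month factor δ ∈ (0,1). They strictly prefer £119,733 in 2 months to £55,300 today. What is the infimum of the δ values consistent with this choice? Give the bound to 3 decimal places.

Under u(x) = x this choice says 55300 < δ^2·119733.
So δ^2 > 55300/119733 = 0.46186; taking the square root of both positive sides preserves the inequality.
δ > (55300/119733)^(1/2) ≈ 0.680.

δ > 0.680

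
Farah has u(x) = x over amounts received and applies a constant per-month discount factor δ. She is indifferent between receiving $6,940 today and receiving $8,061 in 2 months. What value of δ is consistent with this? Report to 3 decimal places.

δ ≈ 0.928

The payoff in 2 months is discounted by δ^2, so u(6940) = δ^2·u(8061) and δ^2 = u(6940)/u(8061).
With u(x) = x: δ^2 = 6940/8061 = 0.86094.
Taking the square root: δ = 0.86094^(1/2) ≈ 0.928.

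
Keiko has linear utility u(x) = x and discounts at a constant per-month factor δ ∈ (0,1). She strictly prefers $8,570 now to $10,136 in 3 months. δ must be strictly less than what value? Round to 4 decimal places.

δ < 0.9456

Under u(x) = x this choice says 8570 > δ^3·10136.
Dividing by 10136: δ^3 < 0.84550. Both sides are positive, so the cube root keeps the direction.
δ < (8570/10136)^(1/3) ≈ 0.9456.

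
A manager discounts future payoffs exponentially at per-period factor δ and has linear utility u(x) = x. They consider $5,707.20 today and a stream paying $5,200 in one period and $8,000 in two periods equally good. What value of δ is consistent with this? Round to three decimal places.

δ ≈ 0.580

The stream is worth 5200δ + 8000δ² today, so 5200δ + 8000δ² = 5707.20.
So 8000δ² + 5200δ − 5707.20 = 0.
By the quadratic formula (taking the positive root), δ = (−5200 + √209670400.00) / 16000 ≈ 0.580.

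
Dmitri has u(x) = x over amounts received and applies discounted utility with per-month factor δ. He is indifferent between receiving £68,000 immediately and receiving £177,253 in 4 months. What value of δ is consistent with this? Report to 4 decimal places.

The payoff in 4 months is discounted by δ^4, so u(68000) = δ^4·u(177253) and δ^4 = u(68000)/u(177253).
With u(x) = x: δ^4 = 68000/177253 = 0.38363.
Hence δ = (0.38363)^(1/4) = 0.787007.

δ ≈ 0.7870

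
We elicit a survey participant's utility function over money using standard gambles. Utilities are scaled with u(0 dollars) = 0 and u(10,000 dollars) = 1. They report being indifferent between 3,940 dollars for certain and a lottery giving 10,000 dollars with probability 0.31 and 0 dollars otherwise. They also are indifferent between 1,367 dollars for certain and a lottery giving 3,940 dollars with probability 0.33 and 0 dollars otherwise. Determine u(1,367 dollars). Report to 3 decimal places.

0.102

First, u(3,940 dollars) = 0.31·u(10,000 dollars) + 0.69·u(0 dollars) = 0.31.
Then u(1,367 dollars) = 0.33·u(3,940 dollars) + 0.67·u(0 dollars) = 0.33·0.31 + 0.67·0.00 = 0.1023.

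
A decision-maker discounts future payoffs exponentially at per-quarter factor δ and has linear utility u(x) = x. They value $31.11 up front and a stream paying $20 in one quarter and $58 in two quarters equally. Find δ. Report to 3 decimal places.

δ ≈ 0.580

Present value of the stream is 20·δ + 58·δ². Indifference gives 20δ + 58δ² = 31.11.
So 58δ² + 20δ − 31.11 = 0.
By the quadratic formula (taking the positive root), δ = (−20 + √7617.52) / 116 ≈ 0.580.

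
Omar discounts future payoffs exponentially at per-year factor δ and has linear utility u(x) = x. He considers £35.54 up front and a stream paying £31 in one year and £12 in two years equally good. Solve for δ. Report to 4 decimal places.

Equating present values: 35.54 = 31δ + 12δ².
That is, 12δ² + 31δ − 35.54 = 0, a quadratic in δ.
The positive root is δ = [−31 + √(31² + 4·12·35.54)] / (2·12) = (−31 + 51.642)/24 ≈ 0.8601.

δ ≈ 0.8601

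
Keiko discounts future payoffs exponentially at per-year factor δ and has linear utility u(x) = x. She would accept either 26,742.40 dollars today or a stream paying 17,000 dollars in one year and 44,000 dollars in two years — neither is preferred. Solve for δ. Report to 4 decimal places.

δ ≈ 0.6100

Present value of the stream is 17000·δ + 44000·δ². Indifference gives 17000δ + 44000δ² = 26742.40.
So 44000δ² + 17000δ − 26742.40 = 0.
δ = (−17000 + √(17000² + 4·44000·26742.40)) / (2·44000) = (−17000 + √4995662400.00) / 88000 ≈ 0.6100.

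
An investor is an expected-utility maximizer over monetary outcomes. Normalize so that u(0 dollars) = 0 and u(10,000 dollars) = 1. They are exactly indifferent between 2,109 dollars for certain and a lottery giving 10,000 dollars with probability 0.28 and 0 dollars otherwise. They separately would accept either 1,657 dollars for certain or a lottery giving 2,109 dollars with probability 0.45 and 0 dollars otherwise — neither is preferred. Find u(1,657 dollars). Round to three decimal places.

First, u(2,109 dollars) = 0.28·u(10,000 dollars) + 0.72·u(0 dollars) = 0.28.
Then u(1,657 dollars) = 0.45·u(2,109 dollars) + 0.55·u(0 dollars) = 0.45·0.28 + 0.55·0.00 = 0.1260.

0.126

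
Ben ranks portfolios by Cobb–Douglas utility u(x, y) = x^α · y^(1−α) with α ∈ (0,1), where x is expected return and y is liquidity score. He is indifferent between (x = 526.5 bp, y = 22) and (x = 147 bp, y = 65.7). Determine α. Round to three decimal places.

α ≈ 0.462

The Cobb–Douglas utilities coincide, so 526.5^α·22^(1−α) = 147^α·65.7^(1−α).
(526.5/147)^α = (65.7/22)^(1−α); take logs: α·ln(526.5/147) = (1−α)·ln(65.7/22), i.e. α·1.275819 = (1−α)·1.094056.
Thus α·(2.369875) = 1.094056, so α = 1.094056/2.369875 ≈ 0.462.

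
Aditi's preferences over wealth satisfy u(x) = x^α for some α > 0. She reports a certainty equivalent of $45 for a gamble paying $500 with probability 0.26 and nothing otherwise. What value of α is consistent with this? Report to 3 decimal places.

α ≈ 0.559

Since u(0) = 0, the lottery's EU is 0.26·500^α.
Equating: 45^α = 0.26·500^α, i.e. 0.0900^α = 0.26.
Take logs: α = ln 0.26 / ln(45/500) ≈ 0.55943.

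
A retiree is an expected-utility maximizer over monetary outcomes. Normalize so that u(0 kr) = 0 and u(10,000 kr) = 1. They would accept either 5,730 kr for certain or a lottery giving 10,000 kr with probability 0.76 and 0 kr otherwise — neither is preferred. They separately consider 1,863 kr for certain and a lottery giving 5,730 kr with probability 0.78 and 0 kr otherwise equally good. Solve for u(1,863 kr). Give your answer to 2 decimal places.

From the first indifference, u(5,730 kr) = 0.76·u(10,000 kr) + 0.24·u(0 kr) = 0.76·1 + 0.24·0 = 0.76.
The second indifference gives u(1,863 kr) = 0.78·u(5,730 kr) + 0.22·u(0 kr) = 0.78·0.76 + 0.22·0.00 = 0.5928.

0.59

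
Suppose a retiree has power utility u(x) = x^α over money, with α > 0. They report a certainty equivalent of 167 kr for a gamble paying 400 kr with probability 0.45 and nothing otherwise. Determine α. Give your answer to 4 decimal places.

α ≈ 0.9142

Since u(0) = 0, the lottery's EU is 0.45·400^α.
Equating: 167^α = 0.45·400^α, i.e. 0.4175^α = 0.45.
α = ln(0.45) / ln(167/400) = -0.7985077/-0.8734707 ≈ 0.9142.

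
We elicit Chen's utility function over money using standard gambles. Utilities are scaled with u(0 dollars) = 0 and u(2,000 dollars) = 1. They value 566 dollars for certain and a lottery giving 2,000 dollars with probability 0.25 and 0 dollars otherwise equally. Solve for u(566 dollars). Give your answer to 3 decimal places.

The indifference gives u(566 dollars) = 0.25·u(2,000 dollars) + 0.75·u(0 dollars) = 0.25·1 + 0.75·0 = 0.25.

0.250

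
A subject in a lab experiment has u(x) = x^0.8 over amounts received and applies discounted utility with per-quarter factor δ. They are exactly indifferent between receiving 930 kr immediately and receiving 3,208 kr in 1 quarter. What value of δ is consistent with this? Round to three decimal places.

Equating discounted utilities: u(930) = δ·u(3208) ⇒ δ = u(930)/u(3208).
With u(x) = x^0.8: δ = 930^0.8/3208^0.8 = (930/3208)^0.8 = 0.37136.

δ ≈ 0.371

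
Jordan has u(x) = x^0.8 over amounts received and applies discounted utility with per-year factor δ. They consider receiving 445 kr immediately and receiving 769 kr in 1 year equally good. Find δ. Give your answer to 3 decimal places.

Indifference means u(445) = δ · u(769), so δ = u(445)/u(769).
Since u(x) = x^0.8, δ = (445/769)^0.8 = 0.57867^0.8 = 0.64558.

δ ≈ 0.646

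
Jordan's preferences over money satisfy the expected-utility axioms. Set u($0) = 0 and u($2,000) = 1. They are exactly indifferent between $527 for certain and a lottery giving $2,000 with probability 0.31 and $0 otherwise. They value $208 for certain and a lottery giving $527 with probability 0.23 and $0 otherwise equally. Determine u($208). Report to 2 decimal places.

First, u($527) = 0.31·u($2,000) + 0.69·u($0) = 0.31.
The second indifference gives u($208) = 0.23·u($527) + 0.77·u($0) = 0.23·0.31 + 0.77·0.00 = 0.0713.

0.07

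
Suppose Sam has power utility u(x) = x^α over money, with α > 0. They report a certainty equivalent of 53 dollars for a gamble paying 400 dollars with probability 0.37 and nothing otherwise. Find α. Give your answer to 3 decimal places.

Since u(0) = 0, the lottery's EU is 0.37·400^α.
Indifference: 53^α = 0.37·400^α, so (53/400)^α = 0.37.
Taking logs: α·ln(53/400) = ln(0.37), so α = -0.994252 / -2.021173 ≈ 0.492.

α ≈ 0.492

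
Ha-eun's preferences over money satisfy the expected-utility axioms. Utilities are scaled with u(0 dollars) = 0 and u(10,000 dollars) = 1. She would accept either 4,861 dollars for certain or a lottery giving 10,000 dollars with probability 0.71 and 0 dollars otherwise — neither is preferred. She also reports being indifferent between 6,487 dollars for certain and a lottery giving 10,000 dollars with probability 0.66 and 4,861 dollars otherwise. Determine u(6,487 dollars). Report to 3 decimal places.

0.901

First, u(4,861 dollars) = 0.71·u(10,000 dollars) + 0.29·u(0 dollars) = 0.71.
The second indifference gives u(6,487 dollars) = 0.66·u(10,000 dollars) + 0.34·u(4,861 dollars) = 0.66·1.00 + 0.34·0.71 = 0.9014.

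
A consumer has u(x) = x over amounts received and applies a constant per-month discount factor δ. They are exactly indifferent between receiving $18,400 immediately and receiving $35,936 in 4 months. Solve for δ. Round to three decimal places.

Indifference means u(18400) = δ^4 · u(35936), so δ^4 = u(18400)/u(35936).
With u(x) = x: δ^4 = 18400/35936 = 0.51202.
Taking the 4th root: δ = 0.51202^(1/4) ≈ 0.846.

δ ≈ 0.846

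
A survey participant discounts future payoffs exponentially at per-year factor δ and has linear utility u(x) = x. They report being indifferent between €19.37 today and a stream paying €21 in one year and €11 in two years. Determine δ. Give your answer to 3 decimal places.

δ ≈ 0.680

Equating present values: 19.37 = 21δ + 11δ².
So 11δ² + 21δ − 19.37 = 0.
δ = (−21 + √(21² + 4·11·19.37)) / (2·11) = (−21 + √1293.28) / 22 ≈ 0.680.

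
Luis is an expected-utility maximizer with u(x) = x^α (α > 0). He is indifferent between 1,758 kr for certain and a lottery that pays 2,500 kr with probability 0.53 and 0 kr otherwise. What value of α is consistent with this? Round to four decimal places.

α ≈ 1.8030

Since u(0) = 0, the lottery's EU is 0.53·2500^α.
Equating: 1758^α = 0.53·2500^α, i.e. 0.7032^α = 0.53.
α = ln(0.53) / ln(1758/2500) = -0.6348783/-0.3521139 ≈ 1.8030.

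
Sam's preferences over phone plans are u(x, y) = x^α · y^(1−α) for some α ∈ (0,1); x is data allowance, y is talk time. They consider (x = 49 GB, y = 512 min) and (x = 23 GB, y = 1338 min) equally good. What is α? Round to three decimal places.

The Cobb–Douglas utilities coincide, so 49^α·512^(1−α) = 23^α·1338^(1−α).
Taking logs: α·ln 49 + (1−α)·ln 512 = α·ln 23 + (1−α)·ln 1338, i.e. α·0.756326 = (1−α)·0.960607.
Thus α·(1.716933) = 0.960607, so α = 0.960607/1.716933 ≈ 0.559.

α ≈ 0.559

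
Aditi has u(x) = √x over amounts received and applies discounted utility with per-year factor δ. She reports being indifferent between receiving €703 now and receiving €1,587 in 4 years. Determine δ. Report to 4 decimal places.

Indifference means u(703) = δ^4 · u(1587), so δ^4 = u(703)/u(1587).
With u(x) = √x: δ^4 = √703/√1587 = √(703/1587) = 0.66556.
Hence δ = (0.66556)^(1/4) = 0.903228.

δ ≈ 0.9032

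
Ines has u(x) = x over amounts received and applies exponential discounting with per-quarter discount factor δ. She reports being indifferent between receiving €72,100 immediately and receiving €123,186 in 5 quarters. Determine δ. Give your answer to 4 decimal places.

δ ≈ 0.8984

Indifference means u(72100) = δ^5 · u(123186), so δ^5 = u(72100)/u(123186).
With u(x) = x: δ^5 = 72100/123186 = 0.58529.
Hence δ = (0.58529)^(1/5) = 0.898410.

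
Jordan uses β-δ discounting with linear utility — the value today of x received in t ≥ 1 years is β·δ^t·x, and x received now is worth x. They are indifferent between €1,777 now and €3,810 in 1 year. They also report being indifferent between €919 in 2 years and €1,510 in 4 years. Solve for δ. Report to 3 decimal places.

From the later pair, β·δ^2·919 = β·δ^4·1510; dividing through, δ^2 = 919/1510 = 0.60861, so δ = 0.78013.

δ ≈ 0.780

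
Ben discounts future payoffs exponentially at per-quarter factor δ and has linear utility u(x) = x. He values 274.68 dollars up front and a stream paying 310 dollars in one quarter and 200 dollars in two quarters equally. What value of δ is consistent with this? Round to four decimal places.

δ ≈ 0.6300

Present value of the stream is 310·δ + 200·δ². Indifference gives 310δ + 200δ² = 274.68.
Rearranged: 200δ² + 310δ − 274.68 = 0.
By the quadratic formula (taking the positive root), δ = (−310 + √315844.00) / 400 ≈ 0.6300.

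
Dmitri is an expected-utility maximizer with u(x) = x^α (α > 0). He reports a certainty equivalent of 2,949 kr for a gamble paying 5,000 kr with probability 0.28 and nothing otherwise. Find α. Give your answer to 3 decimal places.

EU(lottery) = 0.28·5000^α + 0.72·0 = 0.28·5000^α.
Setting u(2949) equal to that: 2949^α = 0.28·5000^α ⇒ (2949/5000)^α = 0.28.
Take logs: α = ln 0.28 / ln(2949/5000) ≈ 2.41105.

α ≈ 2.411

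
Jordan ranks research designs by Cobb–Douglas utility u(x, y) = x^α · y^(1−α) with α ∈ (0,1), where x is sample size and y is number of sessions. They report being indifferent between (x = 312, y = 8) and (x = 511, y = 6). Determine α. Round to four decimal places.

Set the two utilities equal: 312^α·8^(1−α) = 511^α·6^(1−α).
Taking logs: α·ln 312 + (1−α)·ln 8 = α·ln 511 + (1−α)·ln 6, i.e. α·-0.4933664 = (1−α)·-0.2876821.
So α/(1−α) = (-0.2876821)/(-0.4933664) = 0.5831003, and α = 0.5831003/1.5831003 ≈ 0.3683.

α ≈ 0.3683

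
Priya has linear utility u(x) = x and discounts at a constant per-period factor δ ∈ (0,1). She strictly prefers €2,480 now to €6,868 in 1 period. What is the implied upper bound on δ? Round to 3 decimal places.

δ < 0.361

Under u(x) = x this choice says 2480 > δ·6868.
So δ < 2480/6868 = 0.36109.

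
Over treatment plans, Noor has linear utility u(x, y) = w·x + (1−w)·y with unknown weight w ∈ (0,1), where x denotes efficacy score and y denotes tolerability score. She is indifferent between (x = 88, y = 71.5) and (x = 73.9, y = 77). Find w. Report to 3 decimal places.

w = 0.281

u(88,71.5) = u(73.9,77) means w·88 + (1−w)·71.5 = w·73.9 + (1−w)·77.
Collecting terms: w·14.1 = (1−w)·5.5.
So w/(1−w) = 5.5/14.1 = 0.3901, giving w = 5.5/(14.1+5.5) = 0.281.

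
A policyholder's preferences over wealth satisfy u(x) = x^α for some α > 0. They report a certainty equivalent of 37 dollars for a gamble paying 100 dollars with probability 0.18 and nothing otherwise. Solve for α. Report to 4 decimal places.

EU(lottery) = 0.18·100^α + 0.82·0 = 0.18·100^α.
Setting u(37) equal to that: 37^α = 0.18·100^α ⇒ (37/100)^α = 0.18.
Taking logs: α·ln(37/100) = ln(0.18), so α = -1.7147984 / -0.9942523 ≈ 1.7247.

α ≈ 1.7247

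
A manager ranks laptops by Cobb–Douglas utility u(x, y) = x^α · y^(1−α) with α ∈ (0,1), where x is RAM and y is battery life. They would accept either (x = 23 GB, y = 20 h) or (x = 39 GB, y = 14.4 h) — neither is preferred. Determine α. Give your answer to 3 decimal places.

Set the two utilities equal: 23^α·20^(1−α) = 39^α·14.4^(1−α).
Taking logs: α·ln 23 + (1−α)·ln 20 = α·ln 39 + (1−α)·ln 14.4, i.e. α·-0.528067 = (1−α)·-0.328504.
With A = -0.528067 and B = -0.328504: α·A = (1−α)·B, so α = B/(A+B) = -0.328504/-0.856571 ≈ 0.384.

α ≈ 0.384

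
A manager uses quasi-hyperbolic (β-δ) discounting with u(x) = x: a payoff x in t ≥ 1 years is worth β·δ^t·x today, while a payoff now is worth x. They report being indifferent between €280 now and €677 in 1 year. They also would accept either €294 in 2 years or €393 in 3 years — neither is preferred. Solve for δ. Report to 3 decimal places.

δ ≈ 0.748

Both payoffs in the second observation are in the future, so β drops out: δ^2·294 = δ^3·393 ⇒ δ = 294/393 = 0.74809.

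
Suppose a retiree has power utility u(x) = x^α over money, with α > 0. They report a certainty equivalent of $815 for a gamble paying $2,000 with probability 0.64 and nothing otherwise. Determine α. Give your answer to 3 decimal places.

α ≈ 0.497

Since u(0) = 0, the lottery's EU is 0.64·2000^α.
Indifference: 815^α = 0.64·2000^α, so (815/2000)^α = 0.64.
Taking logs: α·ln(815/2000) = ln(0.64), so α = -0.446287 / -0.897714 ≈ 0.497.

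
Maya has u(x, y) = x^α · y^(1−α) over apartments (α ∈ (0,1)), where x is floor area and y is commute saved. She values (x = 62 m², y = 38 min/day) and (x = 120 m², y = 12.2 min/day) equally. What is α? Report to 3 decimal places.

α ≈ 0.632

Indifference: 62^α · 38^(1−α) = 120^α · 12.2^(1−α).
Rearrange to (62/120)^α = (12.2/38)^(1−α) and take logs: α·-0.660357 = (1−α)·-1.136150.
So α/(1−α) = (-1.136150)/(-0.660357) = 1.720509, and α = 1.720509/2.720509 ≈ 0.632.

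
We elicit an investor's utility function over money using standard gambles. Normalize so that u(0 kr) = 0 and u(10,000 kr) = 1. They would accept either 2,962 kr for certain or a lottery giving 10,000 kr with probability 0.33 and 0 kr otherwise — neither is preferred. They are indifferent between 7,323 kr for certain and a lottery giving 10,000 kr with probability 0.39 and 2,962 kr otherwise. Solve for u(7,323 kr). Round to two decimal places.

0.59

From the first indifference, u(2,962 kr) = 0.33·u(10,000 kr) + 0.67·u(0 kr) = 0.33·1 + 0.67·0 = 0.33.
The second indifference gives u(7,323 kr) = 0.39·u(10,000 kr) + 0.61·u(2,962 kr) = 0.39·1.00 + 0.61·0.33 = 0.5913.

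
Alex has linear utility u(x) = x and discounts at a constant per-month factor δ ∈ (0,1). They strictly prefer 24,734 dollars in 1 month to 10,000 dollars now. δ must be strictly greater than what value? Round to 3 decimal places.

Under u(x) = x this choice says 10000 < δ·24734.
So δ > 10000/24734 = 0.40430.

δ > 0.404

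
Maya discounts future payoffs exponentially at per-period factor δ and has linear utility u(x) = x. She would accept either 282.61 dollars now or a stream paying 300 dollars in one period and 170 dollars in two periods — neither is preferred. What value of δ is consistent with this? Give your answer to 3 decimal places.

Present value of the stream is 300·δ + 170·δ². Indifference gives 300δ + 170δ² = 282.61.
So 170δ² + 300δ − 282.61 = 0.
The positive root is δ = [−300 + √(300² + 4·170·282.61)] / (2·170) = (−300 + 531.201)/340 ≈ 0.680.

δ ≈ 0.680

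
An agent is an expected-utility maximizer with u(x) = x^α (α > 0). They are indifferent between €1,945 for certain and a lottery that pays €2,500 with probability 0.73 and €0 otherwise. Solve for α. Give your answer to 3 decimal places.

EU(lottery) = 0.73·2500^α + 0.27·0 = 0.73·2500^α.
Equating: 1945^α = 0.73·2500^α, i.e. 0.7780^α = 0.73.
Take logs: α = ln 0.73 / ln(1945/2500) ≈ 1.25368.

α ≈ 1.254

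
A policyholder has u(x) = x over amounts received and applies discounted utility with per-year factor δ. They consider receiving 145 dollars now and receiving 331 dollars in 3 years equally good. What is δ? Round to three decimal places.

Indifference means u(145) = δ^3 · u(331), so δ^3 = u(145)/u(331).
With u(x) = x: δ^3 = 145/331 = 0.43807.
Taking the cube root: δ = 0.43807^(1/3) ≈ 0.759.

δ ≈ 0.759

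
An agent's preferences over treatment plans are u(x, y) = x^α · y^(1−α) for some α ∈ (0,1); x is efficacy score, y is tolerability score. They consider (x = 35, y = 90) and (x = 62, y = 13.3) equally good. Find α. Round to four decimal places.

α ≈ 0.7698

Set the two utilities equal: 35^α·90^(1−α) = 62^α·13.3^(1−α).
(35/62)^α = (13.3/90)^(1−α); take logs: α·ln(35/62) = (1−α)·ln(13.3/90), i.e. α·-0.5717863 = (1−α)·-1.9120456.
With A = -0.5717863 and B = -1.9120456: α·A = (1−α)·B, so α = B/(A+B) = -1.9120456/-2.4838319 ≈ 0.7698.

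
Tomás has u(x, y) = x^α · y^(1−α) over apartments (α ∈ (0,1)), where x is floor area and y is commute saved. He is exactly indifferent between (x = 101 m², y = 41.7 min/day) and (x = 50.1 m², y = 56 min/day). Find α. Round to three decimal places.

α ≈ 0.296

The Cobb–Douglas utilities coincide, so 101^α·41.7^(1−α) = 50.1^α·56^(1−α).
Rearrange to (101/50.1)^α = (56/41.7)^(1−α) and take logs: α·0.701100 = (1−α)·0.294851.
Thus α·(0.995951) = 0.294851, so α = 0.294851/0.995951 ≈ 0.296.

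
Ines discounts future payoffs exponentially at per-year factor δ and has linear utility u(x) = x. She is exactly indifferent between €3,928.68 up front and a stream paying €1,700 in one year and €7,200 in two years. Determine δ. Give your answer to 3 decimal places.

Present value of the stream is 1700·δ + 7200·δ². Indifference gives 1700δ + 7200δ² = 3928.68.
That is, 7200δ² + 1700δ − 3928.68 = 0, a quadratic in δ.
The positive root is δ = [−1700 + √(1700² + 4·7200·3928.68)] / (2·7200) = (−1700 + 10772.000)/14400 ≈ 0.630.

δ ≈ 0.630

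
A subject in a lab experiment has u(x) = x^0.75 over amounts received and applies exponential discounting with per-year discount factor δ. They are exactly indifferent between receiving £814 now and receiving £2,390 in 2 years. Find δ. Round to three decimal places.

δ ≈ 0.668

Indifference means u(814) = δ^2 · u(2390), so δ^2 = u(814)/u(2390).
Since u(x) = x^0.75, δ^2 = (814/2390)^0.75 = 0.34059^0.75 = 0.44583.
Taking the square root: δ = 0.44583^(1/2) ≈ 0.668.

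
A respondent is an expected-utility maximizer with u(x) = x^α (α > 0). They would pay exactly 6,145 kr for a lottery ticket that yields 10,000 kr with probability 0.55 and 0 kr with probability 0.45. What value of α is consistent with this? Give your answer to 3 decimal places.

α ≈ 1.228

The lottery's expected utility is 0.55·u(10000) + 0.45·u(0) = 0.55·10000^α (since u(0) = 0 for α > 0).
Equating: 6145^α = 0.55·10000^α, i.e. 0.6145^α = 0.55.
Take logs: α = ln 0.55 / ln(6145/10000) ≈ 1.22773.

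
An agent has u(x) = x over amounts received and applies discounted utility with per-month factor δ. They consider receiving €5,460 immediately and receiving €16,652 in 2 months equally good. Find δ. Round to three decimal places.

Equating discounted utilities: u(5460) = δ^2·u(16652) ⇒ δ^2 = u(5460)/u(16652).
With u(x) = x: δ^2 = 5460/16652 = 0.32789.
Hence δ = (0.32789)^(1/2) = 0.57262.

δ ≈ 0.573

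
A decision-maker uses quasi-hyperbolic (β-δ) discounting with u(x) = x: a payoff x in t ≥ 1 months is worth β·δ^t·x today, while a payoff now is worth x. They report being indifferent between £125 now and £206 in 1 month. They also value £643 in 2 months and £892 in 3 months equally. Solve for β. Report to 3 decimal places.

Both payoffs in the second observation are in the future, so β drops out: δ^2·643 = δ^3·892 ⇒ δ = 643/892 = 0.72085.
Substituting δ into 125 = β·δ·206: β = 125/(148.496) ≈ 0.842.

β ≈ 0.842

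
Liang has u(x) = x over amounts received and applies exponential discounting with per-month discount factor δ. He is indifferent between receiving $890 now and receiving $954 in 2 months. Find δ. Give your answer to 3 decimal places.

Equating discounted utilities: u(890) = δ^2·u(954) ⇒ δ^2 = u(890)/u(954).
With u(x) = x: δ^2 = 890/954 = 0.93291.
So δ = 0.93291^(1/2) ≈ 0.966.

δ ≈ 0.966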